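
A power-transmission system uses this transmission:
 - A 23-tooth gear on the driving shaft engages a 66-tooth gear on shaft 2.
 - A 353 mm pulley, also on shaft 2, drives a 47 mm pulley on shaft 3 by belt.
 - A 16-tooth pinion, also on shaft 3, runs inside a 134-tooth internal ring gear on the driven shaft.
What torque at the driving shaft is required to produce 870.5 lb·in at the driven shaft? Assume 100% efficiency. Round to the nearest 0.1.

272.0 lb·in

Overall ratio R = 2.8696 × 0.13314 × 8.375 = 3.1998.
Input torque = output torque / R = 870.5 / 3.1998 = 272.05 lb·in.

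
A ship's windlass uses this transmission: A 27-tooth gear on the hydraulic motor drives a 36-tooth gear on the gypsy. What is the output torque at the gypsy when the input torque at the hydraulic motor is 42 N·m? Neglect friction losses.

56 N·m

After the gear mesh (36/27): 42 × 1.3333 = 56 N·m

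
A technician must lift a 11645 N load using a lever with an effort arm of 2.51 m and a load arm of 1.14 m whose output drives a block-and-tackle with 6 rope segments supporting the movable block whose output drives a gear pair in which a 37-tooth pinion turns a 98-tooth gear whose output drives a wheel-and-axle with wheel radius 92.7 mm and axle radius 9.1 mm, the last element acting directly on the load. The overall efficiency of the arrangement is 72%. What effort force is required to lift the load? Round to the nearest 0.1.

Lever MA = effort arm / load arm = 2.51/1.14 = 2.2018.
Block-and-tackle MA = number of supporting rope parts = 6.
Gear pair MA = 98/37 = 2.6486.
Wheel-and-axle MA = R/r = 92.7/9.1 = 10.187.
Combined ideal MA = 2.2018 × 6 × 2.6486 × 10.187 = 356.44.
Actual MA = 356.44 × 0.72 = 256.63.
Effort = load / actual MA = 11645 / 256.63 = 45.376 N.

45.4 N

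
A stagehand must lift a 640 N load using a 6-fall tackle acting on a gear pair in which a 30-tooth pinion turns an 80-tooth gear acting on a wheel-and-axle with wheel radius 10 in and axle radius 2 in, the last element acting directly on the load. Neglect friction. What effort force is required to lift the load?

8 N

Block-and-tackle MA = number of supporting rope parts = 6.
Gear pair MA = 80/30 = 2.6667.
Wheel-and-axle MA = R/r = 10/2 = 5.
Combined ideal MA = 6 × 2.6667 × 5 = 80.
Effort = load / MA = 640 / 80 = 8 N.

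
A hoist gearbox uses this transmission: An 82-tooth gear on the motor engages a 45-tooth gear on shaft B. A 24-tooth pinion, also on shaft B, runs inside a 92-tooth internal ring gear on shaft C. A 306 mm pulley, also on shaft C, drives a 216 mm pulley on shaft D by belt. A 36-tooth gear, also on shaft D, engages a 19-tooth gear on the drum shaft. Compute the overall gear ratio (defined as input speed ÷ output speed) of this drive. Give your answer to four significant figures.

Each stage contributes driven/driver: gear mesh 45/82 = 0.54878, internal gear 92/24 = 3.8333, belt 216/306 = 0.70588, gear mesh 19/36 = 0.52778.
Overall: 0.54878 × 3.8333 × 0.70588 × 0.52778 = 0.78372.

0.7837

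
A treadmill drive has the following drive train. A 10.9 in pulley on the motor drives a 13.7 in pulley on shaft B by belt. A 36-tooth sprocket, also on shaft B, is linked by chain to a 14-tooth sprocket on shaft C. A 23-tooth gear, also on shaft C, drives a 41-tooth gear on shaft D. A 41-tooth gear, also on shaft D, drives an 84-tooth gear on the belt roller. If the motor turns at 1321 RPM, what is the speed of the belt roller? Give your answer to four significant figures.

the motor → shaft B (belt, 13.7/10.9): 1321 ÷ 1.2569 = 1051 RPM
shaft B → shaft C (chain, 14/36): 1051 ÷ 0.38889 = 2702.6 RPM
shaft C → shaft D (gear mesh, 41/23): 2702.6 ÷ 1.7826 = 1516.1 RPM
shaft D → the belt roller (gear mesh, 84/41): 1516.1 ÷ 2.0488 = 740 RPM

740.0 RPM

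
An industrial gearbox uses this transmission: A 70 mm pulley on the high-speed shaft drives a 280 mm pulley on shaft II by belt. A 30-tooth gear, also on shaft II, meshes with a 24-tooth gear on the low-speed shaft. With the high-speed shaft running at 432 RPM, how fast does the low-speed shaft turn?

the high-speed shaft → shaft II (belt, 280/70): 432 ÷ 4 = 108 RPM
shaft II → the low-speed shaft (gear mesh, 24/30): 108 ÷ 0.8 = 135 RPM

135 RPM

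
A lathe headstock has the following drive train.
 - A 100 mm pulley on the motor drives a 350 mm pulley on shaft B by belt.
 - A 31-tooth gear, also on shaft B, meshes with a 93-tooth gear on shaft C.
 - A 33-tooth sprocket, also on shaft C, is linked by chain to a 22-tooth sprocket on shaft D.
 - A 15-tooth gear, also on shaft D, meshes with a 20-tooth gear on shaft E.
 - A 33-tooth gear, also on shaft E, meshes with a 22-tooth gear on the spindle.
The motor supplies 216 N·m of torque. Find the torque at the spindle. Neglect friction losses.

After the belt (350/100): 216 × 3.5 = 756 N·m
After the gear mesh (93/31): 756 × 3 = 2268 N·m
After the chain (22/33): 2268 × 0.66667 = 1512 N·m
After the gear mesh (20/15): 1512 × 1.3333 = 2016 N·m
After the gear mesh (22/33): 2016 × 0.66667 = 1344 N·m

1344 N·m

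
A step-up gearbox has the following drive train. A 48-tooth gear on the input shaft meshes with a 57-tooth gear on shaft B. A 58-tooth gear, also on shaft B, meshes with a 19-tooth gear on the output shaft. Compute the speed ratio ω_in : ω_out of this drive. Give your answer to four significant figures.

Each stage contributes driven/driver: gear mesh 57/48 = 1.1875, gear mesh 19/58 = 0.32759.
Overall: 1.1875 × 0.32759 = 0.38901.

0.3890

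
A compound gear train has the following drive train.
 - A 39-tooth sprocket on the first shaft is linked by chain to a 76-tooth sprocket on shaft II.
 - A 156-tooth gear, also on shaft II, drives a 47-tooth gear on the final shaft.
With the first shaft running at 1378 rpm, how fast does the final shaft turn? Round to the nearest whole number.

2347 rpm

the first shaft → shaft II (chain, 76/39): 1378 ÷ 1.9487 = 707.13 rpm
shaft II → the final shaft (gear mesh, 47/156): 707.13 ÷ 0.30128 = 2347.1 rpm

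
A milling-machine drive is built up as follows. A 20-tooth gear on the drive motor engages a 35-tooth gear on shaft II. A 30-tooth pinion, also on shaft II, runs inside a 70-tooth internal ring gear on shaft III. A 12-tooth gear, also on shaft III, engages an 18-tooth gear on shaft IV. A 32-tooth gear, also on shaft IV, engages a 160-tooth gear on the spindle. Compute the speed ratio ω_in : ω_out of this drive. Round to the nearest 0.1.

Each stage contributes driven/driver: gear mesh 35/20 = 1.75, internal gear 70/30 = 2.3333, gear mesh 18/12 = 1.5, gear mesh 160/32 = 5.
Overall: 1.75 × 2.3333 × 1.5 × 5 = 30.625.

30.6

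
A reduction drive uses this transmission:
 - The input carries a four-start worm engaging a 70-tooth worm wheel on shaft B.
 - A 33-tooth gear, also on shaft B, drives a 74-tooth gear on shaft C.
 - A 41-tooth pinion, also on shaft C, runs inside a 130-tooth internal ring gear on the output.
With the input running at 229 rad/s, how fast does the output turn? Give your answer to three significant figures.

Worm: ratio = 70/4 = 17.5, so shaft B turns at 229 / 17.5 = 13.086 rad/s.
Gear mesh: ratio = 74/33 = 2.2424, so shaft C turns at 13.086 / 2.2424 = 5.8355 rad/s.
Internal gear: ratio = 130/41 = 3.1707, so the output turns at 5.8355 / 3.1707 = 1.8404 rad/s.

1.84 rad/s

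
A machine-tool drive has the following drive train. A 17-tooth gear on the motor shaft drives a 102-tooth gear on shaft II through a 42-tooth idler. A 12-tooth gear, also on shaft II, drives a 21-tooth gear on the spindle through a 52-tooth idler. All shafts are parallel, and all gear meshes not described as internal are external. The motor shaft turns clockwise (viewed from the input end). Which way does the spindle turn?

the motor shaft → shaft II: driver → idler → driven is 2 external meshes, 2 reversals → CW.
shaft II → the spindle: driver → idler → driven is 2 external meshes, 2 reversals → CW.
4 reversals in total — an even number — so the spindle turns the same way as the motor shaft.

clockwise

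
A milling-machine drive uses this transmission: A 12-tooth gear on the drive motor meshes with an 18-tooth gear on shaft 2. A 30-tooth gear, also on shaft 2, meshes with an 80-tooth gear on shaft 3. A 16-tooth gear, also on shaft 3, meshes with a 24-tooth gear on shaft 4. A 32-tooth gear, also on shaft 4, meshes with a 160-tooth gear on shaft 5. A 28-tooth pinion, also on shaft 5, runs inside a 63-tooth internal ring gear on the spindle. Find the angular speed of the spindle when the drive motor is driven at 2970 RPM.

44 RPM

Gear mesh: ratio = 18/12 = 1.5, so shaft 2 turns at 2970 / 1.5 = 1980 RPM.
Gear mesh: ratio = 80/30 = 2.6667, so shaft 3 turns at 1980 / 2.6667 = 742.5 RPM.
Gear mesh: ratio = 24/16 = 1.5, so shaft 4 turns at 742.5 / 1.5 = 495 RPM.
Gear mesh: ratio = 160/32 = 5, so shaft 5 turns at 495 / 5 = 99 RPM.
Internal gear: ratio = 63/28 = 2.25, so the spindle turns at 99 / 2.25 = 44 RPM.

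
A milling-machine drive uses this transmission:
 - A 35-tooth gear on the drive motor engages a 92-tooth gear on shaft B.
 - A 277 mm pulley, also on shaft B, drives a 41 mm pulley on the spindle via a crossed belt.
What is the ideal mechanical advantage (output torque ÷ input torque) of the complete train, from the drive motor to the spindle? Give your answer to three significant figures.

Each stage contributes driven/driver: gear mesh 92/35 = 2.6286, belt 41/277 = 0.14801.
Overall: 2.6286 × 0.14801 = 0.38907.

0.389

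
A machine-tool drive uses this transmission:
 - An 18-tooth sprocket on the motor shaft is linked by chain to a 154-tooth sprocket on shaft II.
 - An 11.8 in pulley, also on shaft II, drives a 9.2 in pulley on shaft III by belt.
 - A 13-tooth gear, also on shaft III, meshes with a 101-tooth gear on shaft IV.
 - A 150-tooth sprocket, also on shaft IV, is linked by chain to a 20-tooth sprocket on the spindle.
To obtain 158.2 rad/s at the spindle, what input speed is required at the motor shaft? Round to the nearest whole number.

Overall ratio R = 8.5556 × 0.77966 × 7.7692 × 0.13333 = 6.9099.
Required input speed = output speed × R = 158.2 × 6.9099 = 1093.1 rad/s.

1093 rad/s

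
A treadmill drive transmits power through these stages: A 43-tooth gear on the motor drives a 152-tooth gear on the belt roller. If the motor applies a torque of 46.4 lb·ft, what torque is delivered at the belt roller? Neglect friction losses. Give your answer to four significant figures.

After the gear mesh (152/43): 46.4 × 3.5349 = 164.02 lb·ft

164.0 lb·ft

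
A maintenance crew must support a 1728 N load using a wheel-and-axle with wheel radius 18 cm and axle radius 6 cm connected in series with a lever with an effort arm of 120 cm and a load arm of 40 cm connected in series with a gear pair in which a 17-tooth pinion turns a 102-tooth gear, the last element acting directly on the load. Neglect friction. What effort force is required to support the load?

32 N

Wheel-and-axle MA = R/r = 18/6 = 3.
Lever MA = effort arm / load arm = 120/40 = 3.
Gear pair MA = 102/17 = 6.
Combined ideal MA = 3 × 3 × 6 = 54.
Effort = load / MA = 1728 / 54 = 32 N.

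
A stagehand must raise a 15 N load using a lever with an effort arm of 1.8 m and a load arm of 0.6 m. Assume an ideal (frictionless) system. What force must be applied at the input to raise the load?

Lever MA = effort arm / load arm = 1.8/0.6 = 3.
Effort = load / MA = 15 / 3 = 5 N.

5 N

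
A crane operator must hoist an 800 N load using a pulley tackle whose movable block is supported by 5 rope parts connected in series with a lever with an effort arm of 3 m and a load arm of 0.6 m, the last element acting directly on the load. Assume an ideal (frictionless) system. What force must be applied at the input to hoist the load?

32 N

Block-and-tackle MA = number of supporting rope parts = 5.
Lever MA = effort arm / load arm = 3/0.6 = 5.
Combined ideal MA = 5 × 5 = 25.
Effort = load / MA = 800 / 25 = 32 N.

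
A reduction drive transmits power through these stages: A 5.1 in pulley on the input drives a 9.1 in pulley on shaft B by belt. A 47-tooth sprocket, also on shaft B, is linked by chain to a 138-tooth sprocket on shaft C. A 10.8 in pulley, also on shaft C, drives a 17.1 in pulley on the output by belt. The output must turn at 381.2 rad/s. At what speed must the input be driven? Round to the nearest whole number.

Overall ratio R = 1.7843 × 2.9362 × 1.5833 = 8.2952.
Required input speed = output speed × R = 381.2 × 8.2952 = 3162.1 rad/s.

3162 rad/s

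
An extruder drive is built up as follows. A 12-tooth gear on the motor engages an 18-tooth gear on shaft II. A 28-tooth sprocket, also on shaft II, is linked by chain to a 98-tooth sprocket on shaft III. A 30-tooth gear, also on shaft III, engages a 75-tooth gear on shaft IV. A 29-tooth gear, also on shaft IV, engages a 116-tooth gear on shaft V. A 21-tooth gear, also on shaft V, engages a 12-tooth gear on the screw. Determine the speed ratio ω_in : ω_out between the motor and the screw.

30

Each stage contributes driven/driver: gear mesh 18/12 = 1.5, chain 98/28 = 3.5, gear mesh 75/30 = 2.5, gear mesh 116/29 = 4, gear mesh 12/21 = 0.57143.
Overall: 1.5 × 3.5 × 2.5 × 4 × 0.57143 = 30.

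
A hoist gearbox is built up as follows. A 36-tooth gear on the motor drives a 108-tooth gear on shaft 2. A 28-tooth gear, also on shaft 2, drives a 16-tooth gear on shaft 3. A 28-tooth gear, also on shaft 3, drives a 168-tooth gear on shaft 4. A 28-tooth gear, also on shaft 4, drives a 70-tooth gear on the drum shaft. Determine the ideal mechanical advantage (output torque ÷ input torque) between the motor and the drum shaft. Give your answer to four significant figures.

Each stage contributes driven/driver: gear mesh 108/36 = 3, gear mesh 16/28 = 0.57143, gear mesh 168/28 = 6, gear mesh 70/28 = 2.5.
Overall: 3 × 0.57143 × 6 × 2.5 = 25.714.

25.71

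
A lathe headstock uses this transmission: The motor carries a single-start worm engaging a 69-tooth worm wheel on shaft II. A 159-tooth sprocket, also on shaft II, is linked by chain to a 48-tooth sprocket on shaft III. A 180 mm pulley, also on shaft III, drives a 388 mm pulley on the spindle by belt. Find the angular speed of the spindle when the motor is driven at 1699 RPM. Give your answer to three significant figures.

37.8 RPM

the motor → shaft II (worm, 69/1): 1699 ÷ 69 = 24.623 RPM
shaft II → shaft III (chain, 48/159): 24.623 ÷ 0.30189 = 81.564 RPM
shaft III → the spindle (belt, 388/180): 81.564 ÷ 2.1556 = 37.839 RPM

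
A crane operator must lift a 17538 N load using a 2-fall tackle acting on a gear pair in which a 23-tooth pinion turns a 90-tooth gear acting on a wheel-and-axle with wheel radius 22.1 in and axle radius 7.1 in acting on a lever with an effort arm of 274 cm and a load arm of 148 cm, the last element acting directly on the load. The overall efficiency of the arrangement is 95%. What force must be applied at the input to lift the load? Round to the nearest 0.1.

Block-and-tackle MA = number of supporting rope parts = 2.
Gear pair MA = 90/23 = 3.913.
Wheel-and-axle MA = R/r = 22.1/7.1 = 3.1127.
Lever MA = effort arm / load arm = 274/148 = 1.8514.
Combined ideal MA = 2 × 3.913 × 3.1127 × 1.8514 = 45.099.
Actual MA = 45.099 × 0.95 = 42.844.
Effort = load / actual MA = 17538 / 42.844 = 409.34 N.

409.3 N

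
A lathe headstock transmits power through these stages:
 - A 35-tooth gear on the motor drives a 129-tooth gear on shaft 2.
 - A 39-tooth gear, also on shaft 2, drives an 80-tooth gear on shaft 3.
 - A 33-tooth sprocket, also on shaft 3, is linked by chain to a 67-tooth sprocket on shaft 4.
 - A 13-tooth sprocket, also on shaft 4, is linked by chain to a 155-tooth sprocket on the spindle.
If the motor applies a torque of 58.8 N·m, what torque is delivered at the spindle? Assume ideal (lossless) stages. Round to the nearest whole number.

10762 N·m

Gear mesh: ratio = 129/35 = 3.6857; torque at shaft 2 = 58.8 × 3.6857 = 216.72 N·m.
Gear mesh: ratio = 80/39 = 2.0513; torque at shaft 3 = 216.72 × 2.0513 = 444.55 N·m.
Chain: ratio = 67/33 = 2.0303; torque at shaft 4 = 444.55 × 2.0303 = 902.58 N·m.
Chain: ratio = 155/13 = 11.923; torque at the spindle = 902.58 × 11.923 = 10762 N·m.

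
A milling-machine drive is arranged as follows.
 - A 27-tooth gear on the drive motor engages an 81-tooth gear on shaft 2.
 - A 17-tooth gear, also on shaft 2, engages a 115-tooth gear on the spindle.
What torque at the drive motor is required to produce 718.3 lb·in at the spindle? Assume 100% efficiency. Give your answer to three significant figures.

35.4 lb·in

Overall ratio R = 3 × 6.7647 = 20.294.
Input torque = output torque / R = 718.3 / 20.294 = 35.394 lb·in.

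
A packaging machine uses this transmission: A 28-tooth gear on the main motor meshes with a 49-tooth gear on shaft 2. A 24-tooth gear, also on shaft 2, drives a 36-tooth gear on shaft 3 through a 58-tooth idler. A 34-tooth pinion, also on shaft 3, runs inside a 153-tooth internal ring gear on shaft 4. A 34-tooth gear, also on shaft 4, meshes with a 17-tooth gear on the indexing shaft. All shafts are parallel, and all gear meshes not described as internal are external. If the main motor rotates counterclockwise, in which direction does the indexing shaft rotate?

the main motor → shaft 2: external mesh, 1 reversal → CW.
shaft 2 → shaft 3: driver → idler → driven is 2 external meshes, 2 reversals → CW.
shaft 3 → shaft 4: internal mesh, same direction → CW.
shaft 4 → the indexing shaft: external mesh, 1 reversal → CCW.
4 reversals in total — an even number — so the indexing shaft turns the same way as the main motor.

counterclockwise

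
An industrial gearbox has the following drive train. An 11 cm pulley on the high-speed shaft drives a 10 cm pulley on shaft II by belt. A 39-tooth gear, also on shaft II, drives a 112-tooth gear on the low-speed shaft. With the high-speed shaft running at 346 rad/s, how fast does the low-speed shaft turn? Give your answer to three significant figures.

the high-speed shaft → shaft II (belt, 10/11): 346 ÷ 0.90909 = 380.6 rad/s
shaft II → the low-speed shaft (gear mesh, 112/39): 380.6 ÷ 2.8718 = 132.53 rad/s

133 rad/s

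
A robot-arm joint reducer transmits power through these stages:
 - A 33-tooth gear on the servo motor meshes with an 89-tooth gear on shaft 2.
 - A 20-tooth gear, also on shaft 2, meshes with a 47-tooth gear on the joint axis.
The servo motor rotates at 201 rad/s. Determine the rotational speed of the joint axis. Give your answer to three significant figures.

31.7 rad/s

Gear mesh: ratio = 89/33 = 2.697, so shaft 2 turns at 201 / 2.697 = 74.528 rad/s.
Gear mesh: ratio = 47/20 = 2.35, so the joint axis turns at 74.528 / 2.35 = 31.714 rad/s.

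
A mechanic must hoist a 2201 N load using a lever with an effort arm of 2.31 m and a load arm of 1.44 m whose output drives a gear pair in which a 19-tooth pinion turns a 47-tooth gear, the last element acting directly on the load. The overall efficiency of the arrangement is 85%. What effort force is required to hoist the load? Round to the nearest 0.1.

Lever MA = effort arm / load arm = 2.31/1.44 = 1.6042.
Gear pair MA = 47/19 = 2.4737.
Combined ideal MA = 1.6042 × 2.4737 = 3.9682.
Actual MA = 3.9682 × 0.85 = 3.373.
Effort = load / actual MA = 2201 / 3.373 = 652.54 N.

652.5 N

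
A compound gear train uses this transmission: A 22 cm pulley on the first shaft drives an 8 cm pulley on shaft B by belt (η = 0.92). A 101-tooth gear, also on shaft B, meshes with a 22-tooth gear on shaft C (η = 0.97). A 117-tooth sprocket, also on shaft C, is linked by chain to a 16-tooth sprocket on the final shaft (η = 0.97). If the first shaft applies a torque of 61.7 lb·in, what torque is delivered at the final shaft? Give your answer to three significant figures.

After the belt (8/22): 61.7 × 0.36364 × 0.92 = 20.641 lb·in
After the gear mesh (22/101): 20.641 × 0.21782 × 0.97 = 4.3613 lb·in
After the chain (16/117): 4.3613 × 0.13675 × 0.97 = 0.57852 lb·in

0.579 lb·in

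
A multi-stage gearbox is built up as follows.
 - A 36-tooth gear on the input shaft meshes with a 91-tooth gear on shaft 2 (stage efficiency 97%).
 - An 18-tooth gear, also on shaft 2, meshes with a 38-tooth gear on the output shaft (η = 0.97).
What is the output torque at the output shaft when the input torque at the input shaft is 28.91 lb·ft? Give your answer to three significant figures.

Gear mesh: ratio = 91/36 = 2.5278; torque at shaft 2 = 28.91 × 2.5278 × 0.97 = 70.886 lb·ft.
Gear mesh: ratio = 38/18 = 2.1111; torque at the output shaft = 70.886 × 2.1111 × 0.97 = 145.16 lb·ft.

145 lb·ft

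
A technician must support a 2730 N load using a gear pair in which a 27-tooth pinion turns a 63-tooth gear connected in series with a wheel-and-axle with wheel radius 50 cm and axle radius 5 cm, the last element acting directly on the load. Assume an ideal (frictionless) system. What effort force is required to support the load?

Gear pair MA = 63/27 = 2.3333.
Wheel-and-axle MA = R/r = 50/5 = 10.
Combined ideal MA = 2.3333 × 10 = 23.333.
Effort = load / MA = 2730 / 23.333 = 117 N.

117 N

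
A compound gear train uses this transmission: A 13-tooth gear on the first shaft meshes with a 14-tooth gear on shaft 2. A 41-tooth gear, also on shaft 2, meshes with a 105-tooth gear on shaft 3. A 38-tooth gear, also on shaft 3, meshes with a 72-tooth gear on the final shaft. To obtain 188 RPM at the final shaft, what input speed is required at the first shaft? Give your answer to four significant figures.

Overall ratio R = 1.0769 × 2.561 × 1.8947 = 5.2256.
Required input speed = output speed × R = 188 × 5.2256 = 982.42 RPM.

982.4 RPM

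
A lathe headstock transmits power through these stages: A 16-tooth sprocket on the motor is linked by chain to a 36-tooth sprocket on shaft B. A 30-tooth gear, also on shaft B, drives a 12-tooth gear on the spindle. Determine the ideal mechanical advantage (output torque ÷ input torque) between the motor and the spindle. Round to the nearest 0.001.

Each stage contributes driven/driver: chain 36/16 = 2.25, gear mesh 12/30 = 0.4.
Overall: 2.25 × 0.4 = 0.9.

0.900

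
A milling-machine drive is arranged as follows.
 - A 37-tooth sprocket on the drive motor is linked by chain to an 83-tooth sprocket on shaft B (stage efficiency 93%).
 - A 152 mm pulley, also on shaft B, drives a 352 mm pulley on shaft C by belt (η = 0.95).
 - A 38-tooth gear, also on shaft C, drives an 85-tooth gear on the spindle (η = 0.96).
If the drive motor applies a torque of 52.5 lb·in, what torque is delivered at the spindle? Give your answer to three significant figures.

517 lb·in

After the chain (83/37): 52.5 × 2.2432 × 0.93 = 109.53 lb·in
After the belt (352/152): 109.53 × 2.3158 × 0.95 = 240.96 lb·in
After the gear mesh (85/38): 240.96 × 2.2368 × 0.96 = 517.43 lb·in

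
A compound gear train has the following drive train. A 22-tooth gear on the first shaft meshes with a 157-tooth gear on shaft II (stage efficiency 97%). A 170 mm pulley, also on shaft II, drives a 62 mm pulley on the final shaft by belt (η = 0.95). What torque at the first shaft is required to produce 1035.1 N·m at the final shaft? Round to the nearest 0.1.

Overall ratio R = 7.1364 × 0.36471 = 2.6027; overall efficiency η = 0.97 × 0.95 = 0.9215.
Input torque = output torque / (R × η) = 1035.1 / (2.6027 × 0.9215) = 431.59 N·m.

431.6 N·m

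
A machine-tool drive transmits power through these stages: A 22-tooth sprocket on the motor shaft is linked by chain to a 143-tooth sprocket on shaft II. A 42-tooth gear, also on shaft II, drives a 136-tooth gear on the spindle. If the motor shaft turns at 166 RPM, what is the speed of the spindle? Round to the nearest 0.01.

the motor shaft → shaft II (chain, 143/22): 166 ÷ 6.5 = 25.538 RPM
shaft II → the spindle (gear mesh, 136/42): 25.538 ÷ 3.2381 = 7.8869 RPM

7.89 RPM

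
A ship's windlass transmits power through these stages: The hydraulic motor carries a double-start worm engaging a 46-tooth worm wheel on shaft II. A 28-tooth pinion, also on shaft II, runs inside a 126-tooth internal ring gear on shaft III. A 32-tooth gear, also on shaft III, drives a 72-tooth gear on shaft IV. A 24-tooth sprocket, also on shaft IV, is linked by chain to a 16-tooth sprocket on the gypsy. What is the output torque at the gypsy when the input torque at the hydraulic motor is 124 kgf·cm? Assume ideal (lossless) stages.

Worm: ratio = 46/2 = 23; torque at shaft II = 124 × 23 = 2852 kgf·cm.
Internal gear: ratio = 126/28 = 4.5; torque at shaft III = 2852 × 4.5 = 12834 kgf·cm.
Gear mesh: ratio = 72/32 = 2.25; torque at shaft IV = 12834 × 2.25 = 28876 kgf·cm.
Chain: ratio = 16/24 = 0.66667; torque at the gypsy = 28876 × 0.66667 = 19251 kgf·cm.

19251 kgf·cm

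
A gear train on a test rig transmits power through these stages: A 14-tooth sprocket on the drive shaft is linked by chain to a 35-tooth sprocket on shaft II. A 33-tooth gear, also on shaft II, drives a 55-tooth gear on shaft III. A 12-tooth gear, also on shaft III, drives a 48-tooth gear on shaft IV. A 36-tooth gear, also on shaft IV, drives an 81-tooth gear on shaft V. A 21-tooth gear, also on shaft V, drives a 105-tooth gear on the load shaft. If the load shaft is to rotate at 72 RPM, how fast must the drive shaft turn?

13500 RPM

Overall ratio R = 2.5 × 1.6667 × 4 × 2.25 × 5 = 187.5.
Required input speed = output speed × R = 72 × 187.5 = 13500 RPM.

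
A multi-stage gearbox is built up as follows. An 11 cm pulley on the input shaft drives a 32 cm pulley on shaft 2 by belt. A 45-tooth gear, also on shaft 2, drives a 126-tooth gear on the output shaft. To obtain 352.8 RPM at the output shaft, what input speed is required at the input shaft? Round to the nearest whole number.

2874 RPM

Overall ratio R = 2.9091 × 2.8 = 8.1455.
Required input speed = output speed × R = 352.8 × 8.1455 = 2873.7 RPM.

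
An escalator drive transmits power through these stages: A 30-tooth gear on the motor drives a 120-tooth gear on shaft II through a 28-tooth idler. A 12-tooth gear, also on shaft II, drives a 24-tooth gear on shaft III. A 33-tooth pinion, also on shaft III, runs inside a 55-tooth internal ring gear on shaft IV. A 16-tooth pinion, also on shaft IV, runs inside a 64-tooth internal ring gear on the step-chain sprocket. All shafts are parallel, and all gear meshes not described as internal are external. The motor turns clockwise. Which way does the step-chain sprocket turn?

the motor → shaft II: driver → idler → driven is 2 external meshes, 2 reversals → CW.
shaft II → shaft III: external mesh, 1 reversal → CCW.
shaft III → shaft IV: internal mesh, same direction → CCW.
shaft IV → the step-chain sprocket: internal mesh, same direction → CCW.
3 reversals in total — an odd number — so the step-chain sprocket turns opposite to the motor.

anticlockwise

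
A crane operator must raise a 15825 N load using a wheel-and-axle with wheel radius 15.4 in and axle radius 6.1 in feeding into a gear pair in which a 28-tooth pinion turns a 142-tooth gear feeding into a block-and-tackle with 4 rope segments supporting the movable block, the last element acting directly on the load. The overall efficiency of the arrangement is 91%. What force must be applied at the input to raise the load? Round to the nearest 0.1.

339.6 N

Wheel-and-axle MA = R/r = 15.4/6.1 = 2.5246.
Gear pair MA = 142/28 = 5.0714.
Block-and-tackle MA = number of supporting rope parts = 4.
Combined ideal MA = 2.5246 × 5.0714 × 4 = 51.213.
Actual MA = 51.213 × 0.91 = 46.604.
Effort = load / actual MA = 15825 / 46.604 = 339.56 N.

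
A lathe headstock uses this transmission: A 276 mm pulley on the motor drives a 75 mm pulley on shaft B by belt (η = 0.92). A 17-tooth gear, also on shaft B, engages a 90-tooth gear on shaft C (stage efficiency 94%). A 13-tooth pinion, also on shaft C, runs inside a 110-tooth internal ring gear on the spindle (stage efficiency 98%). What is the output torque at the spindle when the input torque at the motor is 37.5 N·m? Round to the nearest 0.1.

After the belt (75/276): 37.5 × 0.27174 × 0.92 = 9.375 N·m
After the gear mesh (90/17): 9.375 × 5.2941 × 0.94 = 46.654 N·m
After the internal gear (110/13): 46.654 × 8.4615 × 0.98 = 386.87 N·m

386.9 N·m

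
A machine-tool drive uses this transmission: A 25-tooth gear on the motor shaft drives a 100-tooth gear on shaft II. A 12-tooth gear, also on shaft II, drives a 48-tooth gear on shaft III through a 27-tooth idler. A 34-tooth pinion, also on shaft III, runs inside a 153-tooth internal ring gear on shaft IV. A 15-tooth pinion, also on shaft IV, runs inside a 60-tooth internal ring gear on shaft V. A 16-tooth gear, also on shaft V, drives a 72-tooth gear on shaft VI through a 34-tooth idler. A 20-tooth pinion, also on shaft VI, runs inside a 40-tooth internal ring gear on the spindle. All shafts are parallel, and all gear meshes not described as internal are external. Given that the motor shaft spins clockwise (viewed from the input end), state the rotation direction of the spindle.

the motor shaft → shaft II: external mesh, 1 reversal → CCW.
shaft II → shaft III: driver → idler → driven is 2 external meshes, 2 reversals → CCW.
shaft III → shaft IV: internal mesh, same direction → CCW.
shaft IV → shaft V: internal mesh, same direction → CCW.
shaft V → shaft VI: driver → idler → driven is 2 external meshes, 2 reversals → CCW.
shaft VI → the spindle: internal mesh, same direction → CCW.
5 reversals in total — an odd number — so the spindle turns opposite to the motor shaft.

counterclockwise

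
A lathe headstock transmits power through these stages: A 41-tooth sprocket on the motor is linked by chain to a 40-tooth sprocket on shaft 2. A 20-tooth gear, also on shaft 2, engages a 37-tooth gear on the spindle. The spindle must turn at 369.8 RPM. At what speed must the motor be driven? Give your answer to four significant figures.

Overall ratio R = 0.97561 × 1.85 = 1.8049.
Required input speed = output speed × R = 369.8 × 1.8049 = 667.44 RPM.

667.4 RPM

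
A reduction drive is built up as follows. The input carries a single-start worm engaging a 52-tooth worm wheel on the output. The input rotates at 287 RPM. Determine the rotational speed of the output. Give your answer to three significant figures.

5.52 RPM

the input → the output (worm, 52/1): 287 ÷ 52 = 5.5192 RPM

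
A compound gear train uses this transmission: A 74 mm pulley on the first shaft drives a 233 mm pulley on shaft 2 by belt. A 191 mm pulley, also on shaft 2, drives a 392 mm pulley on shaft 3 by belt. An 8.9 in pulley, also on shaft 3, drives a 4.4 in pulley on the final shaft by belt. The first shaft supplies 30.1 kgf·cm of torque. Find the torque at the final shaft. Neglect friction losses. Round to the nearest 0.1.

Belt: ratio = 233/74 = 3.1486; torque at shaft 2 = 30.1 × 3.1486 = 94.774 kgf·cm.
Belt: ratio = 392/191 = 2.0524; torque at shaft 3 = 94.774 × 2.0524 = 194.51 kgf·cm.
Belt: ratio = 4.4/8.9 = 0.49438; torque at the final shaft = 194.51 × 0.49438 = 96.163 kgf·cm.

96.2 kgf·cm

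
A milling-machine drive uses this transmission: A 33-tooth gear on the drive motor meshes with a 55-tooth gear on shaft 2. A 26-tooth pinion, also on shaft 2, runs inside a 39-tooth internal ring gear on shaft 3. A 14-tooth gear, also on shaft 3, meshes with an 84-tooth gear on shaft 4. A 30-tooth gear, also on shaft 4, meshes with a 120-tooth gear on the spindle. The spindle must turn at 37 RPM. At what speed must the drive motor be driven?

2220 RPM

Overall ratio R = 1.6667 × 1.5 × 6 × 4 = 60.
Required input speed = output speed × R = 37 × 60 = 2220 RPM.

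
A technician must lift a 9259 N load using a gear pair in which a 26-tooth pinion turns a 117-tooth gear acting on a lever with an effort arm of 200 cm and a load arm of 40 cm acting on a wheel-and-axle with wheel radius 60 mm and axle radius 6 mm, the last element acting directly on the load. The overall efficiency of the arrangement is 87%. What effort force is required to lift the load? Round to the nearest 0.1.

47.3 N

Gear pair MA = 117/26 = 4.5.
Lever MA = effort arm / load arm = 200/40 = 5.
Wheel-and-axle MA = R/r = 60/6 = 10.
Combined ideal MA = 4.5 × 5 × 10 = 225.
Actual MA = 225 × 0.87 = 195.75.
Effort = load / actual MA = 9259 / 195.75 = 47.3 N.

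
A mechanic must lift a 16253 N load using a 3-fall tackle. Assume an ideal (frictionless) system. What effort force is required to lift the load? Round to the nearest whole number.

Block-and-tackle MA = number of supporting rope parts = 3.
Effort = load / MA = 16253 / 3 = 5417.7 N.

5418 N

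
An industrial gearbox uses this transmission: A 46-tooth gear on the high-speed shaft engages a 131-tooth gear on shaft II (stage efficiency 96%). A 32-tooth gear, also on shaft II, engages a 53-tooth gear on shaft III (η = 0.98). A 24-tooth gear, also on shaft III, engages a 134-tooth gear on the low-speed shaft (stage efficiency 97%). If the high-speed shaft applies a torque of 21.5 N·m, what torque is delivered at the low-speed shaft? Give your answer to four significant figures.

516.7 N·m

After the gear mesh (131/46): 21.5 × 2.8478 × 0.96 = 58.779 N·m
After the gear mesh (53/32): 58.779 × 1.6562 × 0.98 = 95.406 N·m
After the gear mesh (134/24): 95.406 × 5.5833 × 0.97 = 516.7 N·m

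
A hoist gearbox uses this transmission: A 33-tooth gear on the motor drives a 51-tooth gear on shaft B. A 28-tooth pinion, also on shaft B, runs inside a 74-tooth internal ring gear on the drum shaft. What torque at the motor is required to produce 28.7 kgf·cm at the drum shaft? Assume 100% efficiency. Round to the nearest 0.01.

Overall ratio R = 1.5455 × 2.6429 = 4.0844.
Input torque = output torque / R = 28.7 / 4.0844 = 7.0267 kgf·cm.

7.03 kgf·cm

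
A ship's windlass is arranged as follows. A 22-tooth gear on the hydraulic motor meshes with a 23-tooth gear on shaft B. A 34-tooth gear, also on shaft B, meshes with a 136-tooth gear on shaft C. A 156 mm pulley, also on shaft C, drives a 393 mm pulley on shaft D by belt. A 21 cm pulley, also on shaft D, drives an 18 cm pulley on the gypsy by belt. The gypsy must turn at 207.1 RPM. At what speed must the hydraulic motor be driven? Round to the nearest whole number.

1870 RPM

Overall ratio R = 1.0455 × 4 × 2.5192 × 0.85714 = 9.03.
Required input speed = output speed × R = 207.1 × 9.03 = 1870.1 RPM.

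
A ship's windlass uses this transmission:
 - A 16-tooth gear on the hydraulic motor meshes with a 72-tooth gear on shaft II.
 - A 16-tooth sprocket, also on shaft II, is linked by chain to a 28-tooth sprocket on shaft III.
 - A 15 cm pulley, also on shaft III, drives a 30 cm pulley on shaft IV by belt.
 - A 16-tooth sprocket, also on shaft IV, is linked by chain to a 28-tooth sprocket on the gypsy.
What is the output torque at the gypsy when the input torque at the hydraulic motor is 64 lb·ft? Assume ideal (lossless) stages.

1764 lb·ft

Gear mesh: ratio = 72/16 = 4.5; torque at shaft II = 64 × 4.5 = 288 lb·ft.
Chain: ratio = 28/16 = 1.75; torque at shaft III = 288 × 1.75 = 504 lb·ft.
Belt: ratio = 30/15 = 2; torque at shaft IV = 504 × 2 = 1008 lb·ft.
Chain: ratio = 28/16 = 1.75; torque at the gypsy = 1008 × 1.75 = 1764 lb·ft.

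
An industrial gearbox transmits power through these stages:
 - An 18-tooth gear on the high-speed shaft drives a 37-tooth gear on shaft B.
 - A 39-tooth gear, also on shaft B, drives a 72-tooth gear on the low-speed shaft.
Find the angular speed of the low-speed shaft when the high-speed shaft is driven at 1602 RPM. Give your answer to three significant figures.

422 RPM

gear mesh 37/18 = 2.0556 → 1602/2.0556 = 779.35 RPM
gear mesh 72/39 = 1.8462 → 779.35/1.8462 = 422.15 RPM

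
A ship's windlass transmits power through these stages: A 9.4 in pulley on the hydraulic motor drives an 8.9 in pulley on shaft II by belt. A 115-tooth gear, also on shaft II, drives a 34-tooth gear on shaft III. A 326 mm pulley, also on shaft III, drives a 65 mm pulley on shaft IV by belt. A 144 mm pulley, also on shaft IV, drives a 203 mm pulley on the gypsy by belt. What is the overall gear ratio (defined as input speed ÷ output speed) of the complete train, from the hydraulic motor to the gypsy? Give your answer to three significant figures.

0.0787

Each stage contributes driven/driver: belt 8.9/9.4 = 0.94681, gear mesh 34/115 = 0.29565, belt 65/326 = 0.19939, belt 203/144 = 1.4097.
Overall: 0.94681 × 0.29565 × 0.19939 × 1.4097 = 0.078681.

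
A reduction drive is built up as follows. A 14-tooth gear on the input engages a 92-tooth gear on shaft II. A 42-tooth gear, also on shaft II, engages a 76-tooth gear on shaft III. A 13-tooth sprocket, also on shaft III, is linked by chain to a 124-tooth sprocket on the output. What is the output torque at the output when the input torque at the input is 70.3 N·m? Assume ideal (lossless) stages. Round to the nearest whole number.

7974 N·m

After the gear mesh (92/14): 70.3 × 6.5714 = 461.97 N·m
After the gear mesh (76/42): 461.97 × 1.8095 = 835.95 N·m
After the chain (124/13): 835.95 × 9.5385 = 7973.7 N·m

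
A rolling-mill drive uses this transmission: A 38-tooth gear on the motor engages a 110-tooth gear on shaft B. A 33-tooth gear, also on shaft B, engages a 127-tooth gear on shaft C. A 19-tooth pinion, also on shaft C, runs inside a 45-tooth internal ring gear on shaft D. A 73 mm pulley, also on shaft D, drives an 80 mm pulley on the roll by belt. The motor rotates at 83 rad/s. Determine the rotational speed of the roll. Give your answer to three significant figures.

2.87 rad/s

the motor → shaft B (gear mesh, 110/38): 83 ÷ 2.8947 = 28.673 rad/s
shaft B → shaft C (gear mesh, 127/33): 28.673 ÷ 3.8485 = 7.4504 rad/s
shaft C → shaft D (internal gear, 45/19): 7.4504 ÷ 2.3684 = 3.1457 rad/s
shaft D → the roll (belt, 80/73): 3.1457 ÷ 1.0959 = 2.8705 rad/s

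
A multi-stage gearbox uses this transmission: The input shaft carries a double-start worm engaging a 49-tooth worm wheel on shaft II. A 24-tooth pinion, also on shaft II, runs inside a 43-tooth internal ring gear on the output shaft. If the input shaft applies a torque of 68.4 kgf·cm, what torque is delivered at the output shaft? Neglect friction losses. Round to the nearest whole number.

3002 kgf·cm

worm 49/2 = 24.5 → τ = 68.4·24.5 = 1675.8 kgf·cm
internal gear 43/24 = 1.7917 → τ = 1675.8·1.7917 = 3002.5 kgf·cm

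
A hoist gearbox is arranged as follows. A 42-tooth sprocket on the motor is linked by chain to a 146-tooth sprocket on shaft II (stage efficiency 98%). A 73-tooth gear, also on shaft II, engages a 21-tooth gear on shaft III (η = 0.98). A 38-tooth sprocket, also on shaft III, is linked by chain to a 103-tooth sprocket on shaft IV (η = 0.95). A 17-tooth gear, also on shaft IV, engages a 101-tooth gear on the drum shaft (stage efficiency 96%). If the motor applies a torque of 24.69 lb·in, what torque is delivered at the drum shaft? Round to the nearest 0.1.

348.3 lb·in

Chain: ratio = 146/42 = 3.4762; torque at shaft II = 24.69 × 3.4762 × 0.98 = 84.111 lb·in.
Gear mesh: ratio = 21/73 = 0.28767; torque at shaft III = 84.111 × 0.28767 × 0.98 = 23.712 lb·in.
Chain: ratio = 103/38 = 2.7105; torque at shaft IV = 23.712 × 2.7105 × 0.95 = 61.059 lb·in.
Gear mesh: ratio = 101/17 = 5.9412; torque at the drum shaft = 61.059 × 5.9412 × 0.96 = 348.25 lb·in.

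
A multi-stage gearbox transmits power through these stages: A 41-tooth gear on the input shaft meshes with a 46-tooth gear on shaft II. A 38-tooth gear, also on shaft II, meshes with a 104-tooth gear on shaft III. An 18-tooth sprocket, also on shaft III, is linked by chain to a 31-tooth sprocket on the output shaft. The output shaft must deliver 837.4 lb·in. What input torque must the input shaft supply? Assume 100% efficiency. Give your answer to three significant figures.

Overall ratio R = 1.122 × 2.7368 × 1.7222 = 5.2883.
Input torque = output torque / R = 837.4 / 5.2883 = 158.35 lb·in.

158 lb·in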